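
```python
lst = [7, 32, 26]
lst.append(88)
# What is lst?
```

[7, 32, 26, 88]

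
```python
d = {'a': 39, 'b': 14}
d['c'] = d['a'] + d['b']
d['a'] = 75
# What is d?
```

After line 1: d = {'a': 39, 'b': 14}
After line 2 (d['c'] = 39 + 14): d = {'a': 39, 'b': 14, 'c': 53}
After line 3: d = {'a': 75, 'b': 14, 'c': 53}

{'a': 75, 'b': 14, 'c': 53}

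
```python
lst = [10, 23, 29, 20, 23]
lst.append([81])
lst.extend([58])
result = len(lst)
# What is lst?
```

After line 1: lst = [10, 23, 29, 20, 23]
After line 2 (append adds [81] as single element): lst = [10, 23, 29, 20, 23, [81]]
After line 3 (extend unpacks [58], adds 58): lst = [10, 23, 29, 20, 23, [81], 58]
After line 4: result = len(lst) = 7

[10, 23, 29, 20, 23, [81], 58]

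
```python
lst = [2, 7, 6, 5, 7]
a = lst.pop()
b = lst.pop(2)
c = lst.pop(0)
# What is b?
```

After line 1: lst = [2, 7, 6, 5, 7]
After line 2 (pop() -> a = 7): lst = [2, 7, 6, 5]
After line 3 (pop(2) -> b = 6): lst = [2, 7, 5]
After line 4 (pop(0) -> c = 2): lst = [7, 5]

6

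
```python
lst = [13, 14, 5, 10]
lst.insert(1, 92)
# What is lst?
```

[13, 92, 14, 5, 10]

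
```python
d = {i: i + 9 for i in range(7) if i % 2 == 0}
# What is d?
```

{0: 9, 2: 11, 4: 13, 6: 15}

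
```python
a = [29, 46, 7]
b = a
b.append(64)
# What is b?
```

After line 1: a = [29, 46, 7]
After line 2 (b = a is an alias, same object): a = [29, 46, 7], b = [29, 46, 7]
After line 3 (b.append mutates the shared list): a = [29, 46, 7, 64], b = [29, 46, 7, 64]

[29, 46, 7, 64]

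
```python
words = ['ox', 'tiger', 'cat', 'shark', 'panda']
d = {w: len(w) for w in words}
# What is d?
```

{'ox': 2, 'tiger': 5, 'cat': 3, 'shark': 5, 'panda': 5}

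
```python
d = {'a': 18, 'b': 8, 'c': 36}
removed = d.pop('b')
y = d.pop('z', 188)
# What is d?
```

After line 1: d = {'a': 18, 'b': 8, 'c': 36}
After line 2 (pop 'b' returns 8): d = {'a': 18, 'c': 36}, removed = 8
After line 3 (pop 'z' missing, returns default 188): d = {'a': 18, 'c': 36}, y = 188

{'a': 18, 'c': 36}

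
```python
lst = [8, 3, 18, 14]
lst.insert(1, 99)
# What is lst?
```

[8, 99, 3, 18, 14]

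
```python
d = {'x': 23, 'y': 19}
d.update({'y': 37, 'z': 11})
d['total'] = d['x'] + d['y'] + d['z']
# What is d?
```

After line 1: d = {'x': 23, 'y': 19}
After line 2 (y overwritten, z added): d = {'x': 23, 'y': 37, 'z': 11}
After line 3 (total = 23 + 37 + 11 = 71): d = {'x': 23, 'y': 37, 'z': 11, 'total': 71}

{'x': 23, 'y': 37, 'z': 11, 'total': 71}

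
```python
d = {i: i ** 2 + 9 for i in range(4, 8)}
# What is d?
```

{4: 25, 5: 34, 6: 45, 7: 58}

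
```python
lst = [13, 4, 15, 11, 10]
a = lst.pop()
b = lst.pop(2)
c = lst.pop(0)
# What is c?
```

After line 1: lst = [13, 4, 15, 11, 10]
After line 2 (pop() -> a = 10): lst = [13, 4, 15, 11]
After line 3 (pop(2) -> b = 15): lst = [13, 4, 11]
After line 4 (pop(0) -> c = 13): lst = [4, 11]

13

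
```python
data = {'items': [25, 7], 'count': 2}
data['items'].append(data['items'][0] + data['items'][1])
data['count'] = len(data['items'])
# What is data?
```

After line 1: data = {'items': [25, 7], 'count': 2}
After line 2 (append 25 + 7 = 32): data = {'items': [25, 7, 32], 'count': 2}
After line 3 (count = len(items) = 3): data = {'items': [25, 7, 32], 'count': 3}

{'items': [25, 7, 32], 'count': 3}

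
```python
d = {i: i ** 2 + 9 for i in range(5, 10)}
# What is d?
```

{5: 34, 6: 45, 7: 58, 8: 73, 9: 90}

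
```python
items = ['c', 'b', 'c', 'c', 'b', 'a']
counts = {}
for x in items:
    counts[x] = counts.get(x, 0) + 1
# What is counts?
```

Initial: counts = {}, items = ['c', 'b', 'c', 'c', 'b', 'a']
See 'c': counts = {'c': 1}
See 'b': counts = {'c': 1, 'b': 1}
See 'c': counts = {'c': 2, 'b': 1}
See 'c': counts = {'c': 3, 'b': 1}
See 'b': counts = {'c': 3, 'b': 2}
See 'a': counts = {'c': 3, 'b': 2, 'a': 1}

{'c': 3, 'b': 2, 'a': 1}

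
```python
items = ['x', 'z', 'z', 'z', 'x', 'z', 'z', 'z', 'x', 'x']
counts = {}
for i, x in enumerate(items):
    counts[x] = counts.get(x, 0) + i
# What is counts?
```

Initial: counts = {}, items = ['x', 'z', 'z', 'z', 'x', 'z', 'z', 'z', 'x', 'x']
i=0, x='x': counts = {'x': 0}
i=1, x='z': counts = {'x': 0, 'z': 1}
i=2, x='z': counts = {'x': 0, 'z': 3}
i=3, x='z': counts = {'x': 0, 'z': 6}
i=4, x='x': counts = {'x': 4, 'z': 6}
i=5, x='z': counts = {'x': 4, 'z': 11}
i=6, x='z': counts = {'x': 4, 'z': 17}
i=7, x='z': counts = {'x': 4, 'z': 24}
i=8, x='x': counts = {'x': 12, 'z': 24}
i=9, x='x': counts = {'x': 21, 'z': 24}

{'x': 21, 'z': 24}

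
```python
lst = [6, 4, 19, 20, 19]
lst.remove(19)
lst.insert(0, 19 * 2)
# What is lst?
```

After line 1: lst = [6, 4, 19, 20, 19]
After line 2 (remove first 19): lst = [6, 4, 20, 19]
After line 3 (insert 38 at index 0): lst = [38, 6, 4, 20, 19]

[38, 6, 4, 20, 19]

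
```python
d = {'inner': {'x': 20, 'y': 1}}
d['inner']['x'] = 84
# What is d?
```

After line 1: d = {'inner': {'x': 20, 'y': 1}}
After line 2 (inner x overwritten): d = {'inner': {'x': 84, 'y': 1}}

{'inner': {'x': 84, 'y': 1}}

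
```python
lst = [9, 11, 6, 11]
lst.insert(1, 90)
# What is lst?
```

[9, 90, 11, 6, 11]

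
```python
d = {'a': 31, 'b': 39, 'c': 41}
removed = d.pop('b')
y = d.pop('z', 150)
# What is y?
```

After line 1: d = {'a': 31, 'b': 39, 'c': 41}
After line 2 (pop 'b' returns 39): d = {'a': 31, 'c': 41}, removed = 39
After line 3 (pop 'z' missing, returns default 150): d = {'a': 31, 'c': 41}, y = 150

150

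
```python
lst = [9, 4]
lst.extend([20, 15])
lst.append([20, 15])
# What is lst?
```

After line 1: lst = [9, 4]
After line 2 (extend unpacks [20, 15]): lst = [9, 4, 20, 15]
After line 3 (append adds [20, 15] as single element): lst = [9, 4, 20, 15, [20, 15]]

[9, 4, 20, 15, [20, 15]]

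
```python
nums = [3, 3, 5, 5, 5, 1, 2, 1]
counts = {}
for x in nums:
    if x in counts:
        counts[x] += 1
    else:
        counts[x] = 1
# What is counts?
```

Initial: counts = {}, nums = [3, 3, 5, 5, 5, 1, 2, 1]
See 3: counts = {3: 1}
See 3: counts = {3: 2}
See 5: counts = {3: 2, 5: 1}
See 5: counts = {3: 2, 5: 2}
See 5: counts = {3: 2, 5: 3}
See 1: counts = {3: 2, 5: 3, 1: 1}
See 2: counts = {3: 2, 5: 3, 1: 1, 2: 1}
See 1: counts = {3: 2, 5: 3, 1: 2, 2: 1}

{3: 2, 5: 3, 1: 2, 2: 1}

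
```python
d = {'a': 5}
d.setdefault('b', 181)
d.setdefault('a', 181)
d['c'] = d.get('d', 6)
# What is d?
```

After line 1: d = {'a': 5}
After line 2 (setdefault adds 'b'=181): d = {'a': 5, 'b': 181}
After line 3 (setdefault 'a' no-op, already exists): d = {'a': 5, 'b': 181}
After line 4 (get('d', 6) returns default since 'd' not in d): d = {'a': 5, 'b': 181, 'c': 6}

{'a': 5, 'b': 181, 'c': 6}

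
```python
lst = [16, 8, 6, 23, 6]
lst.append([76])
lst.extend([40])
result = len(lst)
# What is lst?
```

After line 1: lst = [16, 8, 6, 23, 6]
After line 2 (append adds [76] as single element): lst = [16, 8, 6, 23, 6, [76]]
After line 3 (extend unpacks [40], adds 40): lst = [16, 8, 6, 23, 6, [76], 40]
After line 4: result = len(lst) = 7

[16, 8, 6, 23, 6, [76], 40]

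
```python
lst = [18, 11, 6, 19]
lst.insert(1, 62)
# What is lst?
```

[18, 62, 11, 6, 19]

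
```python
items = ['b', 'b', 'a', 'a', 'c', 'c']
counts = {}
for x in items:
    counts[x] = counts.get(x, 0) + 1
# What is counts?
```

Initial: counts = {}, items = ['b', 'b', 'a', 'a', 'c', 'c']
See 'b': counts = {'b': 1}
See 'b': counts = {'b': 2}
See 'a': counts = {'b': 2, 'a': 1}
See 'a': counts = {'b': 2, 'a': 2}
See 'c': counts = {'b': 2, 'a': 2, 'c': 1}
See 'c': counts = {'b': 2, 'a': 2, 'c': 2}

{'b': 2, 'a': 2, 'c': 2}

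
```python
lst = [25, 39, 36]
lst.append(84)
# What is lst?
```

[25, 39, 36, 84]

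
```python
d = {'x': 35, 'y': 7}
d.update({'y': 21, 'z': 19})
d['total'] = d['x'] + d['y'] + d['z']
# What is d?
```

After line 1: d = {'x': 35, 'y': 7}
After line 2 (y overwritten, z added): d = {'x': 35, 'y': 21, 'z': 19}
After line 3 (total = 35 + 21 + 19 = 75): d = {'x': 35, 'y': 21, 'z': 19, 'total': 75}

{'x': 35, 'y': 21, 'z': 19, 'total': 75}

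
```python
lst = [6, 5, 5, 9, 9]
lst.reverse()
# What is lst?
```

[9, 9, 5, 5, 6]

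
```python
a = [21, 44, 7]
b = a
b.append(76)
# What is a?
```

After line 1: a = [21, 44, 7]
After line 2 (b = a is an alias, same object): a = [21, 44, 7], b = [21, 44, 7]
After line 3 (b.append mutates the shared list): a = [21, 44, 7, 76], b = [21, 44, 7, 76]

[21, 44, 7, 76]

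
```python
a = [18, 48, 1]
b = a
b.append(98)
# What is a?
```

After line 1: a = [18, 48, 1]
After line 2 (b = a is an alias, same object): a = [18, 48, 1], b = [18, 48, 1]
After line 3 (b.append mutates the shared list): a = [18, 48, 1, 98], b = [18, 48, 1, 98]

[18, 48, 1, 98]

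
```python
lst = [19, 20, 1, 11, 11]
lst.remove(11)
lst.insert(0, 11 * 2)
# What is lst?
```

After line 1: lst = [19, 20, 1, 11, 11]
After line 2 (remove first 11): lst = [19, 20, 1, 11]
After line 3 (insert 22 at index 0): lst = [22, 19, 20, 1, 11]

[22, 19, 20, 1, 11]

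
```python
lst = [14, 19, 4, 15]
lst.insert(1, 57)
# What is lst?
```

[14, 57, 19, 4, 15]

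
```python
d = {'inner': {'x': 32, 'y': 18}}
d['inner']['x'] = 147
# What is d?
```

After line 1: d = {'inner': {'x': 32, 'y': 18}}
After line 2 (inner x overwritten): d = {'inner': {'x': 147, 'y': 18}}

{'inner': {'x': 147, 'y': 18}}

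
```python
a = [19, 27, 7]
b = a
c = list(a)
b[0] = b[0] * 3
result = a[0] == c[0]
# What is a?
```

After line 1: a = [19, 27, 7]
After line 2 (b = a, alias): a = [19, 27, 7], b = [19, 27, 7]
After line 3 (c = list(a) is a copy, new object): c = [19, 27, 7]
After line 4 (b[0] = 19 * 3 = 57; mutates shared a/b): a = b = [57, 27, 7], c = [19, 27, 7]
After line 5 (a[0] = 57, c[0] = 19; result = False)

[57, 27, 7]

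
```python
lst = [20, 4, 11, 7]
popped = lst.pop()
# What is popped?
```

7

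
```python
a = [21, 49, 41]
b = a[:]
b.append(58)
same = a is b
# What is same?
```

After line 1: a = [21, 49, 41]
After line 2 (b = a[:] is a shallow copy, new object): a = [21, 49, 41], b = [21, 49, 41]
After line 3 (append only mutates b): a = [21, 49, 41], b = [21, 49, 41, 58]
After line 4 (same = a is b; different objects -> False): same = False

False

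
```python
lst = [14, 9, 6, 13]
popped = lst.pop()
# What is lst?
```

[14, 9, 6]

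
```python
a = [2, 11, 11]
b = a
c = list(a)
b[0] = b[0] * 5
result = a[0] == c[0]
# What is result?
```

After line 1: a = [2, 11, 11]
After line 2 (b = a, alias): a = [2, 11, 11], b = [2, 11, 11]
After line 3 (c = list(a) is a copy, new object): c = [2, 11, 11]
After line 4 (b[0] = 2 * 5 = 10; mutates shared a/b): a = b = [10, 11, 11], c = [2, 11, 11]
After line 5 (a[0] = 10, c[0] = 2; result = False)

False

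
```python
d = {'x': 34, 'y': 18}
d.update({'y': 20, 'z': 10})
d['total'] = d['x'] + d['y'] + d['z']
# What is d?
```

After line 1: d = {'x': 34, 'y': 18}
After line 2 (y overwritten, z added): d = {'x': 34, 'y': 20, 'z': 10}
After line 3 (total = 34 + 20 + 10 = 64): d = {'x': 34, 'y': 20, 'z': 10, 'total': 64}

{'x': 34, 'y': 20, 'z': 10, 'total': 64}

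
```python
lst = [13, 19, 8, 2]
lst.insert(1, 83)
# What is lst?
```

[13, 83, 19, 8, 2]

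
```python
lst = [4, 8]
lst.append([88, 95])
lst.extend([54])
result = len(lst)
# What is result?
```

After line 1: lst = [4, 8]
After line 2 (append adds [88, 95] as single element): lst = [4, 8, [88, 95]]
After line 3 (extend unpacks [54], adds 54): lst = [4, 8, [88, 95], 54]
After line 4: result = len(lst) = 4

4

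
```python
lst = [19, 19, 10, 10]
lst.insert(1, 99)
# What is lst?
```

[19, 99, 19, 10, 10]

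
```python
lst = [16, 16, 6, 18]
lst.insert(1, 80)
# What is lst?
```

[16, 80, 16, 6, 18]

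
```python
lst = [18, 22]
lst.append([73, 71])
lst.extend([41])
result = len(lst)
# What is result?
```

After line 1: lst = [18, 22]
After line 2 (append adds [73, 71] as single element): lst = [18, 22, [73, 71]]
After line 3 (extend unpacks [41], adds 41): lst = [18, 22, [73, 71], 41]
After line 4: result = len(lst) = 4

4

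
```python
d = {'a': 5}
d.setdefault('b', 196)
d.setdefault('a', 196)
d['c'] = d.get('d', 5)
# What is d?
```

After line 1: d = {'a': 5}
After line 2 (setdefault adds 'b'=196): d = {'a': 5, 'b': 196}
After line 3 (setdefault 'a' no-op, already exists): d = {'a': 5, 'b': 196}
After line 4 (get('d', 5) returns default since 'd' not in d): d = {'a': 5, 'b': 196, 'c': 5}

{'a': 5, 'b': 196, 'c': 5}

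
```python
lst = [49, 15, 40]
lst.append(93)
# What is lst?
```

[49, 15, 40, 93]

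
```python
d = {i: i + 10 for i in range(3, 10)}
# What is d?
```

{3: 13, 4: 14, 5: 15, 6: 16, 7: 17, 8: 18, 9: 19}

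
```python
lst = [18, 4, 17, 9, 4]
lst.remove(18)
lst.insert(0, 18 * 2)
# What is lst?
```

After line 1: lst = [18, 4, 17, 9, 4]
After line 2 (remove first 18): lst = [4, 17, 9, 4]
After line 3 (insert 36 at index 0): lst = [36, 4, 17, 9, 4]

[36, 4, 17, 9, 4]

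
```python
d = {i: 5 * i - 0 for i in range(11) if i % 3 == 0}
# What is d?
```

{0: 0, 3: 15, 6: 30, 9: 45}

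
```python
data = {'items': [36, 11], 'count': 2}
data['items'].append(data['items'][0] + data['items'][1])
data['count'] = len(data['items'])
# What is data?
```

After line 1: data = {'items': [36, 11], 'count': 2}
After line 2 (append 36 + 11 = 47): data = {'items': [36, 11, 47], 'count': 2}
After line 3 (count = len(items) = 3): data = {'items': [36, 11, 47], 'count': 3}

{'items': [36, 11, 47], 'count': 3}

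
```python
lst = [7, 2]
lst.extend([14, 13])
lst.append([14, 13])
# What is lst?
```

After line 1: lst = [7, 2]
After line 2 (extend unpacks [14, 13]): lst = [7, 2, 14, 13]
After line 3 (append adds [14, 13] as single element): lst = [7, 2, 14, 13, [14, 13]]

[7, 2, 14, 13, [14, 13]]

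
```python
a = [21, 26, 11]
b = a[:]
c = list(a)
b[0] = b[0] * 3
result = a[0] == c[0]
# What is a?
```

After line 1: a = [21, 26, 11]
After line 2 (b = a[:], copy): a = [21, 26, 11], b = [21, 26, 11]
After line 3 (c = list(a) is a copy, new object): c = [21, 26, 11]
After line 4 (b[0] = 21 * 3 = 63; only b mutates (copy)): a = [21, 26, 11], b = [63, 26, 11], c = [21, 26, 11]
After line 5 (a[0] = 21, c[0] = 21; result = True)

[21, 26, 11]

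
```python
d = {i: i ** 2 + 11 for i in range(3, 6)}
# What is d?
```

{3: 20, 4: 27, 5: 36}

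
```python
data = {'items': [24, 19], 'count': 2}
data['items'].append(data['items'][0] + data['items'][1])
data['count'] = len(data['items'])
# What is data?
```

After line 1: data = {'items': [24, 19], 'count': 2}
After line 2 (append 24 + 19 = 43): data = {'items': [24, 19, 43], 'count': 2}
After line 3 (count = len(items) = 3): data = {'items': [24, 19, 43], 'count': 3}

{'items': [24, 19, 43], 'count': 3}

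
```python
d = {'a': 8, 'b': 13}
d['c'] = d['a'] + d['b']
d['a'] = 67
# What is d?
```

After line 1: d = {'a': 8, 'b': 13}
After line 2 (d['c'] = 8 + 13): d = {'a': 8, 'b': 13, 'c': 21}
After line 3: d = {'a': 67, 'b': 13, 'c': 21}

{'a': 67, 'b': 13, 'c': 21}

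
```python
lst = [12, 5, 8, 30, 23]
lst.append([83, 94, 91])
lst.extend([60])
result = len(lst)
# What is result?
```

After line 1: lst = [12, 5, 8, 30, 23]
After line 2 (append adds [83, 94, 91] as single element): lst = [12, 5, 8, 30, 23, [83, 94, 91]]
After line 3 (extend unpacks [60], adds 60): lst = [12, 5, 8, 30, 23, [83, 94, 91], 60]
After line 4: result = len(lst) = 7

7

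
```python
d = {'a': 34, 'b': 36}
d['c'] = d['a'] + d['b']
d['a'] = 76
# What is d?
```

After line 1: d = {'a': 34, 'b': 36}
After line 2 (d['c'] = 34 + 36): d = {'a': 34, 'b': 36, 'c': 70}
After line 3: d = {'a': 76, 'b': 36, 'c': 70}

{'a': 76, 'b': 36, 'c': 70}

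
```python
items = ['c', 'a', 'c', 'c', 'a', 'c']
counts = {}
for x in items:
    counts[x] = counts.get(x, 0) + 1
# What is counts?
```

Initial: counts = {}, items = ['c', 'a', 'c', 'c', 'a', 'c']
See 'c': counts = {'c': 1}
See 'a': counts = {'c': 1, 'a': 1}
See 'c': counts = {'c': 2, 'a': 1}
See 'c': counts = {'c': 3, 'a': 1}
See 'a': counts = {'c': 3, 'a': 2}
See 'c': counts = {'c': 4, 'a': 2}

{'c': 4, 'a': 2}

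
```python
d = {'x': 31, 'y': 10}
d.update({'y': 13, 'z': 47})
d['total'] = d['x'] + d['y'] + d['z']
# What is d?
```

After line 1: d = {'x': 31, 'y': 10}
After line 2 (y overwritten, z added): d = {'x': 31, 'y': 13, 'z': 47}
After line 3 (total = 31 + 13 + 47 = 91): d = {'x': 31, 'y': 13, 'z': 47, 'total': 91}

{'x': 31, 'y': 13, 'z': 47, 'total': 91}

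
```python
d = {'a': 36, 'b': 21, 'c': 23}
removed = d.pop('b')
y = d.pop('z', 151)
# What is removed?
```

After line 1: d = {'a': 36, 'b': 21, 'c': 23}
After line 2 (pop 'b' returns 21): d = {'a': 36, 'c': 23}, removed = 21
After line 3 (pop 'z' missing, returns default 151): d = {'a': 36, 'c': 23}, y = 151

21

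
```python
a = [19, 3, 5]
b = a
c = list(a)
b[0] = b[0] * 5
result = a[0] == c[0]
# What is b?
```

After line 1: a = [19, 3, 5]
After line 2 (b = a, alias): a = [19, 3, 5], b = [19, 3, 5]
After line 3 (c = list(a) is a copy, new object): c = [19, 3, 5]
After line 4 (b[0] = 19 * 5 = 95; mutates shared a/b): a = b = [95, 3, 5], c = [19, 3, 5]
After line 5 (a[0] = 95, c[0] = 19; result = False)

[95, 3, 5]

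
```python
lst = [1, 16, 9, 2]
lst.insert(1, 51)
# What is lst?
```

[1, 51, 16, 9, 2]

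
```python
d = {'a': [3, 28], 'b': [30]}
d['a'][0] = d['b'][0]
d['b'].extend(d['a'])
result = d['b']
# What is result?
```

After line 1: d = {'a': [3, 28], 'b': [30]}
After line 2 (a[0] = b[0] = 30): d = {'a': [30, 28], 'b': [30]}
After line 3 (b.extend(a) appends [30, 28]): d = {'a': [30, 28], 'b': [30, 30, 28]}
After line 4: result = d['b'] = [30, 30, 28]

[30, 30, 28]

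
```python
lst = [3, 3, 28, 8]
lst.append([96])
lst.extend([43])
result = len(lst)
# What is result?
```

After line 1: lst = [3, 3, 28, 8]
After line 2 (append adds [96] as single element): lst = [3, 3, 28, 8, [96]]
After line 3 (extend unpacks [43], adds 43): lst = [3, 3, 28, 8, [96], 43]
After line 4: result = len(lst) = 6

6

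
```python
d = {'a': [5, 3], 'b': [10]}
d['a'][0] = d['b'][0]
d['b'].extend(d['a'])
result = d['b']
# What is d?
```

After line 1: d = {'a': [5, 3], 'b': [10]}
After line 2 (a[0] = b[0] = 10): d = {'a': [10, 3], 'b': [10]}
After line 3 (b.extend(a) appends [10, 3]): d = {'a': [10, 3], 'b': [10, 10, 3]}
After line 4: result = d['b'] = [10, 10, 3]

{'a': [10, 3], 'b': [10, 10, 3]}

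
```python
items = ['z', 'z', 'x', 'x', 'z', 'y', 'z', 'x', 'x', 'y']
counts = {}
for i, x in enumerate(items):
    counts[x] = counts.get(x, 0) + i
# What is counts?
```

Initial: counts = {}, items = ['z', 'z', 'x', 'x', 'z', 'y', 'z', 'x', 'x', 'y']
i=0, x='z': counts = {'z': 0}
i=1, x='z': counts = {'z': 1}
i=2, x='x': counts = {'z': 1, 'x': 2}
i=3, x='x': counts = {'z': 1, 'x': 5}
i=4, x='z': counts = {'z': 5, 'x': 5}
i=5, x='y': counts = {'z': 5, 'x': 5, 'y': 5}
i=6, x='z': counts = {'z': 11, 'x': 5, 'y': 5}
i=7, x='x': counts = {'z': 11, 'x': 12, 'y': 5}
i=8, x='x': counts = {'z': 11, 'x': 20, 'y': 5}
i=9, x='y': counts = {'z': 11, 'x': 20, 'y': 14}

{'z': 11, 'x': 20, 'y': 14}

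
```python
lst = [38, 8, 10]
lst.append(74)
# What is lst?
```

[38, 8, 10, 74]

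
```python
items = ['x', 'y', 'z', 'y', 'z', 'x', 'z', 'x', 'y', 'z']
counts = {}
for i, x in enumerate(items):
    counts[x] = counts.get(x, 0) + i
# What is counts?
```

Initial: counts = {}, items = ['x', 'y', 'z', 'y', 'z', 'x', 'z', 'x', 'y', 'z']
i=0, x='x': counts = {'x': 0}
i=1, x='y': counts = {'x': 0, 'y': 1}
i=2, x='z': counts = {'x': 0, 'y': 1, 'z': 2}
i=3, x='y': counts = {'x': 0, 'y': 4, 'z': 2}
i=4, x='z': counts = {'x': 0, 'y': 4, 'z': 6}
i=5, x='x': counts = {'x': 5, 'y': 4, 'z': 6}
i=6, x='z': counts = {'x': 5, 'y': 4, 'z': 12}
i=7, x='x': counts = {'x': 12, 'y': 4, 'z': 12}
i=8, x='y': counts = {'x': 12, 'y': 12, 'z': 12}
i=9, x='z': counts = {'x': 12, 'y': 12, 'z': 21}

{'x': 12, 'y': 12, 'z': 21}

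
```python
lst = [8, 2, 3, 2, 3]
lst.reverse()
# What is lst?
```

[3, 2, 3, 2, 8]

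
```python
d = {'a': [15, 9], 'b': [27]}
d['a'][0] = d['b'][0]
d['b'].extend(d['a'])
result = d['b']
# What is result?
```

After line 1: d = {'a': [15, 9], 'b': [27]}
After line 2 (a[0] = b[0] = 27): d = {'a': [27, 9], 'b': [27]}
After line 3 (b.extend(a) appends [27, 9]): d = {'a': [27, 9], 'b': [27, 27, 9]}
After line 4: result = d['b'] = [27, 27, 9]

[27, 27, 9]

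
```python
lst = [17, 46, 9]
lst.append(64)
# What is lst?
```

[17, 46, 9, 64]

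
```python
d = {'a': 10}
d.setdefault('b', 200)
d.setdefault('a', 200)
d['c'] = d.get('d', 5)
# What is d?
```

After line 1: d = {'a': 10}
After line 2 (setdefault adds 'b'=200): d = {'a': 10, 'b': 200}
After line 3 (setdefault 'a' no-op, already exists): d = {'a': 10, 'b': 200}
After line 4 (get('d', 5) returns default since 'd' not in d): d = {'a': 10, 'b': 200, 'c': 5}

{'a': 10, 'b': 200, 'c': 5}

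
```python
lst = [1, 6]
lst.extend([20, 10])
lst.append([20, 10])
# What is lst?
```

After line 1: lst = [1, 6]
After line 2 (extend unpacks [20, 10]): lst = [1, 6, 20, 10]
After line 3 (append adds [20, 10] as single element): lst = [1, 6, 20, 10, [20, 10]]

[1, 6, 20, 10, [20, 10]]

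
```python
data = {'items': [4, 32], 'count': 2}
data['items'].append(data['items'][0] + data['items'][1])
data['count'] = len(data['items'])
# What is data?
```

After line 1: data = {'items': [4, 32], 'count': 2}
After line 2 (append 4 + 32 = 36): data = {'items': [4, 32, 36], 'count': 2}
After line 3 (count = len(items) = 3): data = {'items': [4, 32, 36], 'count': 3}

{'items': [4, 32, 36], 'count': 3}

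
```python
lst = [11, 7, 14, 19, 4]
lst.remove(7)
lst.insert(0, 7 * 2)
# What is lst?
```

After line 1: lst = [11, 7, 14, 19, 4]
After line 2 (remove first 7): lst = [11, 14, 19, 4]
After line 3 (insert 14 at index 0): lst = [14, 11, 14, 19, 4]

[14, 11, 14, 19, 4]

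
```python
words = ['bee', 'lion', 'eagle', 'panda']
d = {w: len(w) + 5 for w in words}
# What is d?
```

{'bee': 8, 'lion': 9, 'eagle': 10, 'panda': 10}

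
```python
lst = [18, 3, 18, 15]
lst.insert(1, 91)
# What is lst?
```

[18, 91, 3, 18, 15]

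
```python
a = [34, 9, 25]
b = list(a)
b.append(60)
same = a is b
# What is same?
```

After line 1: a = [34, 9, 25]
After line 2 (b = list(a) is a shallow copy, new object): a = [34, 9, 25], b = [34, 9, 25]
After line 3 (append only mutates b): a = [34, 9, 25], b = [34, 9, 25, 60]
After line 4 (same = a is b; different objects -> False): same = False

False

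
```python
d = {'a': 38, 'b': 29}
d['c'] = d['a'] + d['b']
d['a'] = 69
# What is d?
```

After line 1: d = {'a': 38, 'b': 29}
After line 2 (d['c'] = 38 + 29): d = {'a': 38, 'b': 29, 'c': 67}
After line 3: d = {'a': 69, 'b': 29, 'c': 67}

{'a': 69, 'b': 29, 'c': 67}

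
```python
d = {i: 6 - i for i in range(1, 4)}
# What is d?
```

{1: 5, 2: 4, 3: 3}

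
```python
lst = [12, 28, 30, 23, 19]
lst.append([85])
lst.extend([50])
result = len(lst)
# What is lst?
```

After line 1: lst = [12, 28, 30, 23, 19]
After line 2 (append adds [85] as single element): lst = [12, 28, 30, 23, 19, [85]]
After line 3 (extend unpacks [50], adds 50): lst = [12, 28, 30, 23, 19, [85], 50]
After line 4: result = len(lst) = 7

[12, 28, 30, 23, 19, [85], 50]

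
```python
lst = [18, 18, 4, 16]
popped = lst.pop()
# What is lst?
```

[18, 18, 4]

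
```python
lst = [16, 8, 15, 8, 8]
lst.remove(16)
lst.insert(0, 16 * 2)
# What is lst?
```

After line 1: lst = [16, 8, 15, 8, 8]
After line 2 (remove first 16): lst = [8, 15, 8, 8]
After line 3 (insert 32 at index 0): lst = [32, 8, 15, 8, 8]

[32, 8, 15, 8, 8]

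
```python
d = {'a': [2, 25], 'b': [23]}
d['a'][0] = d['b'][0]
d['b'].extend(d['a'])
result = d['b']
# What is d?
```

After line 1: d = {'a': [2, 25], 'b': [23]}
After line 2 (a[0] = b[0] = 23): d = {'a': [23, 25], 'b': [23]}
After line 3 (b.extend(a) appends [23, 25]): d = {'a': [23, 25], 'b': [23, 23, 25]}
After line 4: result = d['b'] = [23, 23, 25]

{'a': [23, 25], 'b': [23, 23, 25]}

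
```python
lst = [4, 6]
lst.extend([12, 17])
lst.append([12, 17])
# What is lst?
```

After line 1: lst = [4, 6]
After line 2 (extend unpacks [12, 17]): lst = [4, 6, 12, 17]
After line 3 (append adds [12, 17] as single element): lst = [4, 6, 12, 17, [12, 17]]

[4, 6, 12, 17, [12, 17]]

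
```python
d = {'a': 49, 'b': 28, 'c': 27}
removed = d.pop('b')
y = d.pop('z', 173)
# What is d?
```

After line 1: d = {'a': 49, 'b': 28, 'c': 27}
After line 2 (pop 'b' returns 28): d = {'a': 49, 'c': 27}, removed = 28
After line 3 (pop 'z' missing, returns default 173): d = {'a': 49, 'c': 27}, y = 173

{'a': 49, 'c': 27}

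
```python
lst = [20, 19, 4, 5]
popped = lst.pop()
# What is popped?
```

5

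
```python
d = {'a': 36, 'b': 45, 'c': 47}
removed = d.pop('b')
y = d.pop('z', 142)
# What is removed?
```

After line 1: d = {'a': 36, 'b': 45, 'c': 47}
After line 2 (pop 'b' returns 45): d = {'a': 36, 'c': 47}, removed = 45
After line 3 (pop 'z' missing, returns default 142): d = {'a': 36, 'c': 47}, y = 142

45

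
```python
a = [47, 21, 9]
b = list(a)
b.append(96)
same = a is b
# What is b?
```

After line 1: a = [47, 21, 9]
After line 2 (b = list(a) is a shallow copy, new object): a = [47, 21, 9], b = [47, 21, 9]
After line 3 (append only mutates b): a = [47, 21, 9], b = [47, 21, 9, 96]
After line 4 (same = a is b; different objects -> False): same = False

[47, 21, 9, 96]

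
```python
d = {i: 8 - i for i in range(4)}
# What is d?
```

{0: 8, 1: 7, 2: 6, 3: 5}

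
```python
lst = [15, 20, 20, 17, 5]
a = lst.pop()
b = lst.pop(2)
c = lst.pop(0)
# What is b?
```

After line 1: lst = [15, 20, 20, 17, 5]
After line 2 (pop() -> a = 5): lst = [15, 20, 20, 17]
After line 3 (pop(2) -> b = 20): lst = [15, 20, 17]
After line 4 (pop(0) -> c = 15): lst = [20, 17]

20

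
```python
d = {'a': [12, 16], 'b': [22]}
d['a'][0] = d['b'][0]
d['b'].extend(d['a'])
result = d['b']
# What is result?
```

After line 1: d = {'a': [12, 16], 'b': [22]}
After line 2 (a[0] = b[0] = 22): d = {'a': [22, 16], 'b': [22]}
After line 3 (b.extend(a) appends [22, 16]): d = {'a': [22, 16], 'b': [22, 22, 16]}
After line 4: result = d['b'] = [22, 22, 16]

[22, 22, 16]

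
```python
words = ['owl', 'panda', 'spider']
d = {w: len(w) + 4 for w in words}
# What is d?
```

{'owl': 7, 'panda': 9, 'spider': 10}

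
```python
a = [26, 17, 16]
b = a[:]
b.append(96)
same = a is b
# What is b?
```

After line 1: a = [26, 17, 16]
After line 2 (b = a[:] is a shallow copy, new object): a = [26, 17, 16], b = [26, 17, 16]
After line 3 (append only mutates b): a = [26, 17, 16], b = [26, 17, 16, 96]
After line 4 (same = a is b; different objects -> False): same = False

[26, 17, 16, 96]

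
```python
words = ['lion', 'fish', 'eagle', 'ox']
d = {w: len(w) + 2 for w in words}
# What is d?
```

{'lion': 6, 'fish': 6, 'eagle': 7, 'ox': 4}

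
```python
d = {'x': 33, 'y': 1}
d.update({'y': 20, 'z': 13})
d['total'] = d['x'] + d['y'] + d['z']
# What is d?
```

After line 1: d = {'x': 33, 'y': 1}
After line 2 (y overwritten, z added): d = {'x': 33, 'y': 20, 'z': 13}
After line 3 (total = 33 + 20 + 13 = 66): d = {'x': 33, 'y': 20, 'z': 13, 'total': 66}

{'x': 33, 'y': 20, 'z': 13, 'total': 66}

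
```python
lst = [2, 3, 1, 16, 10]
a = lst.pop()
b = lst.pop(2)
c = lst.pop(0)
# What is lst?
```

After line 1: lst = [2, 3, 1, 16, 10]
After line 2 (pop() -> a = 10): lst = [2, 3, 1, 16]
After line 3 (pop(2) -> b = 1): lst = [2, 3, 16]
After line 4 (pop(0) -> c = 2): lst = [3, 16]

[3, 16]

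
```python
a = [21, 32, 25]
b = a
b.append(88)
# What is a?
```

After line 1: a = [21, 32, 25]
After line 2 (b = a is an alias, same object): a = [21, 32, 25], b = [21, 32, 25]
After line 3 (b.append mutates the shared list): a = [21, 32, 25, 88], b = [21, 32, 25, 88]

[21, 32, 25, 88]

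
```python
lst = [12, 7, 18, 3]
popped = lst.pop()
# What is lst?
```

[12, 7, 18]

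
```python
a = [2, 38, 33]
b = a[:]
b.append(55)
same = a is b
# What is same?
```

After line 1: a = [2, 38, 33]
After line 2 (b = a[:] is a shallow copy, new object): a = [2, 38, 33], b = [2, 38, 33]
After line 3 (append only mutates b): a = [2, 38, 33], b = [2, 38, 33, 55]
After line 4 (same = a is b; different objects -> False): same = False

False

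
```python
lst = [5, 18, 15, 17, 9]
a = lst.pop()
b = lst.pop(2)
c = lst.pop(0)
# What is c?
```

After line 1: lst = [5, 18, 15, 17, 9]
After line 2 (pop() -> a = 9): lst = [5, 18, 15, 17]
After line 3 (pop(2) -> b = 15): lst = [5, 18, 17]
After line 4 (pop(0) -> c = 5): lst = [18, 17]

5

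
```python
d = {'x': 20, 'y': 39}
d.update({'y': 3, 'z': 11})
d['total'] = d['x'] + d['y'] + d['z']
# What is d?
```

After line 1: d = {'x': 20, 'y': 39}
After line 2 (y overwritten, z added): d = {'x': 20, 'y': 3, 'z': 11}
After line 3 (total = 20 + 3 + 11 = 34): d = {'x': 20, 'y': 3, 'z': 11, 'total': 34}

{'x': 20, 'y': 3, 'z': 11, 'total': 34}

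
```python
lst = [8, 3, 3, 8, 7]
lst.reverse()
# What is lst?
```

[7, 8, 3, 3, 8]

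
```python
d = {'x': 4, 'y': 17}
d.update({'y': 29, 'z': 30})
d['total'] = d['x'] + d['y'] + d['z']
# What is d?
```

After line 1: d = {'x': 4, 'y': 17}
After line 2 (y overwritten, z added): d = {'x': 4, 'y': 29, 'z': 30}
After line 3 (total = 4 + 29 + 30 = 63): d = {'x': 4, 'y': 29, 'z': 30, 'total': 63}

{'x': 4, 'y': 29, 'z': 30, 'total': 63}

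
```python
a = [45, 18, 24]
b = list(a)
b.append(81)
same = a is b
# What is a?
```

After line 1: a = [45, 18, 24]
After line 2 (b = list(a) is a shallow copy, new object): a = [45, 18, 24], b = [45, 18, 24]
After line 3 (append only mutates b): a = [45, 18, 24], b = [45, 18, 24, 81]
After line 4 (same = a is b; different objects -> False): same = False

[45, 18, 24]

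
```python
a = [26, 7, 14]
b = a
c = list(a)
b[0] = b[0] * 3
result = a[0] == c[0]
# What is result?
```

After line 1: a = [26, 7, 14]
After line 2 (b = a, alias): a = [26, 7, 14], b = [26, 7, 14]
After line 3 (c = list(a) is a copy, new object): c = [26, 7, 14]
After line 4 (b[0] = 26 * 3 = 78; mutates shared a/b): a = b = [78, 7, 14], c = [26, 7, 14]
After line 5 (a[0] = 78, c[0] = 26; result = False)

False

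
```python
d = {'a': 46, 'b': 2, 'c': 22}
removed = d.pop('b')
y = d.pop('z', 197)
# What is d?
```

After line 1: d = {'a': 46, 'b': 2, 'c': 22}
After line 2 (pop 'b' returns 2): d = {'a': 46, 'c': 22}, removed = 2
After line 3 (pop 'z' missing, returns default 197): d = {'a': 46, 'c': 22}, y = 197

{'a': 46, 'c': 22}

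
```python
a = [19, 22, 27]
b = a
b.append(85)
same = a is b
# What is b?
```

After line 1: a = [19, 22, 27]
After line 2 (b = a is an alias, same object): a = [19, 22, 27], b = [19, 22, 27]
After line 3 (b.append mutates the shared list): a = [19, 22, 27, 85], b = [19, 22, 27, 85]
After line 4 (same = a is b; same object -> True): same = True

[19, 22, 27, 85]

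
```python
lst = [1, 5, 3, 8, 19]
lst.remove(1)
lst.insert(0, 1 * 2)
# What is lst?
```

After line 1: lst = [1, 5, 3, 8, 19]
After line 2 (remove first 1): lst = [5, 3, 8, 19]
After line 3 (insert 2 at index 0): lst = [2, 5, 3, 8, 19]

[2, 5, 3, 8, 19]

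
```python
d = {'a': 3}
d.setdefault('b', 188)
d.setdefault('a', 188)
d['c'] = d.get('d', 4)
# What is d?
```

After line 1: d = {'a': 3}
After line 2 (setdefault adds 'b'=188): d = {'a': 3, 'b': 188}
After line 3 (setdefault 'a' no-op, already exists): d = {'a': 3, 'b': 188}
After line 4 (get('d', 4) returns default since 'd' not in d): d = {'a': 3, 'b': 188, 'c': 4}

{'a': 3, 'b': 188, 'c': 4}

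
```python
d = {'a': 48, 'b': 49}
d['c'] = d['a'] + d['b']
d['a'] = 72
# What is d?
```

After line 1: d = {'a': 48, 'b': 49}
After line 2 (d['c'] = 48 + 49): d = {'a': 48, 'b': 49, 'c': 97}
After line 3: d = {'a': 72, 'b': 49, 'c': 97}

{'a': 72, 'b': 49, 'c': 97}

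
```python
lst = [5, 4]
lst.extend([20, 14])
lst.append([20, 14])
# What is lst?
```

After line 1: lst = [5, 4]
After line 2 (extend unpacks [20, 14]): lst = [5, 4, 20, 14]
After line 3 (append adds [20, 14] as single element): lst = [5, 4, 20, 14, [20, 14]]

[5, 4, 20, 14, [20, 14]]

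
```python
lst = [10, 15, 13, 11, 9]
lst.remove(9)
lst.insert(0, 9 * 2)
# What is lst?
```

After line 1: lst = [10, 15, 13, 11, 9]
After line 2 (remove first 9): lst = [10, 15, 13, 11]
After line 3 (insert 18 at index 0): lst = [18, 10, 15, 13, 11]

[18, 10, 15, 13, 11]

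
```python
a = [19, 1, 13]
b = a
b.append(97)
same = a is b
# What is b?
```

After line 1: a = [19, 1, 13]
After line 2 (b = a is an alias, same object): a = [19, 1, 13], b = [19, 1, 13]
After line 3 (b.append mutates the shared list): a = [19, 1, 13, 97], b = [19, 1, 13, 97]
After line 4 (same = a is b; same object -> True): same = True

[19, 1, 13, 97]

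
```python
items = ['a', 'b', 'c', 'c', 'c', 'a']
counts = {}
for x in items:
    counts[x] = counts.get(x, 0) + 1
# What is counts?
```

Initial: counts = {}, items = ['a', 'b', 'c', 'c', 'c', 'a']
See 'a': counts = {'a': 1}
See 'b': counts = {'a': 1, 'b': 1}
See 'c': counts = {'a': 1, 'b': 1, 'c': 1}
See 'c': counts = {'a': 1, 'b': 1, 'c': 2}
See 'c': counts = {'a': 1, 'b': 1, 'c': 3}
See 'a': counts = {'a': 2, 'b': 1, 'c': 3}

{'a': 2, 'b': 1, 'c': 3}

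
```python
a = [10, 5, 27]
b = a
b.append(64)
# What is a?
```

After line 1: a = [10, 5, 27]
After line 2 (b = a is an alias, same object): a = [10, 5, 27], b = [10, 5, 27]
After line 3 (b.append mutates the shared list): a = [10, 5, 27, 64], b = [10, 5, 27, 64]

[10, 5, 27, 64]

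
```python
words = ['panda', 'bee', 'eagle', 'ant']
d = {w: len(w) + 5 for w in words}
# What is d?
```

{'panda': 10, 'bee': 8, 'eagle': 10, 'ant': 8}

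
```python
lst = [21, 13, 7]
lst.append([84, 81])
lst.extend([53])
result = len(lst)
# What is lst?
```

After line 1: lst = [21, 13, 7]
After line 2 (append adds [84, 81] as single element): lst = [21, 13, 7, [84, 81]]
After line 3 (extend unpacks [53], adds 53): lst = [21, 13, 7, [84, 81], 53]
After line 4: result = len(lst) = 5

[21, 13, 7, [84, 81], 53]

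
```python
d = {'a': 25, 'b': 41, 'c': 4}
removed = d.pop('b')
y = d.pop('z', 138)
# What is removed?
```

After line 1: d = {'a': 25, 'b': 41, 'c': 4}
After line 2 (pop 'b' returns 41): d = {'a': 25, 'c': 4}, removed = 41
After line 3 (pop 'z' missing, returns default 138): d = {'a': 25, 'c': 4}, y = 138

41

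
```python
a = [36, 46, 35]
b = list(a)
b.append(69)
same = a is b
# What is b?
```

After line 1: a = [36, 46, 35]
After line 2 (b = list(a) is a shallow copy, new object): a = [36, 46, 35], b = [36, 46, 35]
After line 3 (append only mutates b): a = [36, 46, 35], b = [36, 46, 35, 69]
After line 4 (same = a is b; different objects -> False): same = False

[36, 46, 35, 69]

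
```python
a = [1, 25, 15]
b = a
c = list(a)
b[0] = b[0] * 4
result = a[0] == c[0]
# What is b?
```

After line 1: a = [1, 25, 15]
After line 2 (b = a, alias): a = [1, 25, 15], b = [1, 25, 15]
After line 3 (c = list(a) is a copy, new object): c = [1, 25, 15]
After line 4 (b[0] = 1 * 4 = 4; mutates shared a/b): a = b = [4, 25, 15], c = [1, 25, 15]
After line 5 (a[0] = 4, c[0] = 1; result = False)

[4, 25, 15]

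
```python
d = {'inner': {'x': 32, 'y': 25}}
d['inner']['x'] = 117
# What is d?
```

After line 1: d = {'inner': {'x': 32, 'y': 25}}
After line 2 (inner x overwritten): d = {'inner': {'x': 117, 'y': 25}}

{'inner': {'x': 117, 'y': 25}}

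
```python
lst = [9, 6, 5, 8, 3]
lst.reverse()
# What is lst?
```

[3, 8, 5, 6, 9]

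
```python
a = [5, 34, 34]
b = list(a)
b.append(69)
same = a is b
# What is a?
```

After line 1: a = [5, 34, 34]
After line 2 (b = list(a) is a shallow copy, new object): a = [5, 34, 34], b = [5, 34, 34]
After line 3 (append only mutates b): a = [5, 34, 34], b = [5, 34, 34, 69]
After line 4 (same = a is b; different objects -> False): same = False

[5, 34, 34]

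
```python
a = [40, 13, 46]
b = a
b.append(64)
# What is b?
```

After line 1: a = [40, 13, 46]
After line 2 (b = a is an alias, same object): a = [40, 13, 46], b = [40, 13, 46]
After line 3 (b.append mutates the shared list): a = [40, 13, 46, 64], b = [40, 13, 46, 64]

[40, 13, 46, 64]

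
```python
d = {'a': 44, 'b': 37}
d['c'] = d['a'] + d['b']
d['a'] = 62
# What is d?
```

After line 1: d = {'a': 44, 'b': 37}
After line 2 (d['c'] = 44 + 37): d = {'a': 44, 'b': 37, 'c': 81}
After line 3: d = {'a': 62, 'b': 37, 'c': 81}

{'a': 62, 'b': 37, 'c': 81}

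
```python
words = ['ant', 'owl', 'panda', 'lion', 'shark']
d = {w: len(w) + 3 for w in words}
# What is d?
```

{'ant': 6, 'owl': 6, 'panda': 8, 'lion': 7, 'shark': 8}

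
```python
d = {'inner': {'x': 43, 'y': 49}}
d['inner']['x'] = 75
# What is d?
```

After line 1: d = {'inner': {'x': 43, 'y': 49}}
After line 2 (inner x overwritten): d = {'inner': {'x': 75, 'y': 49}}

{'inner': {'x': 75, 'y': 49}}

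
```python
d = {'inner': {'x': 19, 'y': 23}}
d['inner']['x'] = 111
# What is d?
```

After line 1: d = {'inner': {'x': 19, 'y': 23}}
After line 2 (inner x overwritten): d = {'inner': {'x': 111, 'y': 23}}

{'inner': {'x': 111, 'y': 23}}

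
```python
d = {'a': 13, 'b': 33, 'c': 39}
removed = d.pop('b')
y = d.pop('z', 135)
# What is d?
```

After line 1: d = {'a': 13, 'b': 33, 'c': 39}
After line 2 (pop 'b' returns 33): d = {'a': 13, 'c': 39}, removed = 33
After line 3 (pop 'z' missing, returns default 135): d = {'a': 13, 'c': 39}, y = 135

{'a': 13, 'c': 39}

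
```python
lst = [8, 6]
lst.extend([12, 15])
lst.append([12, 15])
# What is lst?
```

After line 1: lst = [8, 6]
After line 2 (extend unpacks [12, 15]): lst = [8, 6, 12, 15]
After line 3 (append adds [12, 15] as single element): lst = [8, 6, 12, 15, [12, 15]]

[8, 6, 12, 15, [12, 15]]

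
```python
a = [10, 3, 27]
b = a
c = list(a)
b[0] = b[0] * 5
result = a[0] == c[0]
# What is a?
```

After line 1: a = [10, 3, 27]
After line 2 (b = a, alias): a = [10, 3, 27], b = [10, 3, 27]
After line 3 (c = list(a) is a copy, new object): c = [10, 3, 27]
After line 4 (b[0] = 10 * 5 = 50; mutates shared a/b): a = b = [50, 3, 27], c = [10, 3, 27]
After line 5 (a[0] = 50, c[0] = 10; result = False)

[50, 3, 27]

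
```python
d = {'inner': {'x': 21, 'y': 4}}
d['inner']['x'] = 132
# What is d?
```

After line 1: d = {'inner': {'x': 21, 'y': 4}}
After line 2 (inner x overwritten): d = {'inner': {'x': 132, 'y': 4}}

{'inner': {'x': 132, 'y': 4}}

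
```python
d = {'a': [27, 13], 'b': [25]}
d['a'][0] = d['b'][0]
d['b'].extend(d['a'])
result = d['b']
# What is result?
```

After line 1: d = {'a': [27, 13], 'b': [25]}
After line 2 (a[0] = b[0] = 25): d = {'a': [25, 13], 'b': [25]}
After line 3 (b.extend(a) appends [25, 13]): d = {'a': [25, 13], 'b': [25, 25, 13]}
After line 4: result = d['b'] = [25, 25, 13]

[25, 25, 13]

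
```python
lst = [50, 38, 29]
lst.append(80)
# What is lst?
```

[50, 38, 29, 80]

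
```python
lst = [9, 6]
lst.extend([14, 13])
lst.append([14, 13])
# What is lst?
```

After line 1: lst = [9, 6]
After line 2 (extend unpacks [14, 13]): lst = [9, 6, 14, 13]
After line 3 (append adds [14, 13] as single element): lst = [9, 6, 14, 13, [14, 13]]

[9, 6, 14, 13, [14, 13]]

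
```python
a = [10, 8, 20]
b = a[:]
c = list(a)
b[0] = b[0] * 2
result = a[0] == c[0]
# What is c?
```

After line 1: a = [10, 8, 20]
After line 2 (b = a[:], copy): a = [10, 8, 20], b = [10, 8, 20]
After line 3 (c = list(a) is a copy, new object): c = [10, 8, 20]
After line 4 (b[0] = 10 * 2 = 20; only b mutates (copy)): a = [10, 8, 20], b = [20, 8, 20], c = [10, 8, 20]
After line 5 (a[0] = 10, c[0] = 10; result = True)

[10, 8, 20]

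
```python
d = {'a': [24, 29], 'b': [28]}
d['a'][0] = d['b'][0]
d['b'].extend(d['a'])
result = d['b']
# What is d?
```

After line 1: d = {'a': [24, 29], 'b': [28]}
After line 2 (a[0] = b[0] = 28): d = {'a': [28, 29], 'b': [28]}
After line 3 (b.extend(a) appends [28, 29]): d = {'a': [28, 29], 'b': [28, 28, 29]}
After line 4: result = d['b'] = [28, 28, 29]

{'a': [28, 29], 'b': [28, 28, 29]}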